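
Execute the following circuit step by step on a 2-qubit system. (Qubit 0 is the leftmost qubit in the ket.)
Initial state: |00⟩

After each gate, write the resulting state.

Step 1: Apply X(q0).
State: |10⟩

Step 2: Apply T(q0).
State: (1/√2 + (1/√2)i)|10⟩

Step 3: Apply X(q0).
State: (1/√2 + (1/√2)i)|00⟩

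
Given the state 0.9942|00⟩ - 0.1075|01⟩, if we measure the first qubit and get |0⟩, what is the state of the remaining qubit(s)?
0.9942|0⟩ - 0.1075|1⟩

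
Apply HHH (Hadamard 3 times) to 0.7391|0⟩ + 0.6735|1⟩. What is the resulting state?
0.9989|0⟩ + 0.04639|1⟩

H² = I, so H^3 = H: a single Hadamard. With (a, b) = (0.7391, 0.6735), H gives ((a + b)/√2, (a − b)/√2) = (0.9989, 0.04639).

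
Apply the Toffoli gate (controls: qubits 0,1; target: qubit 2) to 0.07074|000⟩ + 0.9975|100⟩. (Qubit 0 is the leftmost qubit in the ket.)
0.07074|000⟩ + 0.9975|100⟩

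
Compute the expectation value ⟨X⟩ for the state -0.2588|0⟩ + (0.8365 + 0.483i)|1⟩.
-0.433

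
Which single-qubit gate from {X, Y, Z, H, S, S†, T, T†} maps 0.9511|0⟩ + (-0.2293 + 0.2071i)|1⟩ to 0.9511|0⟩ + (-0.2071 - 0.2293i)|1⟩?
S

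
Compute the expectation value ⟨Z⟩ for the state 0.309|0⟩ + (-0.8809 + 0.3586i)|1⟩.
-0.8091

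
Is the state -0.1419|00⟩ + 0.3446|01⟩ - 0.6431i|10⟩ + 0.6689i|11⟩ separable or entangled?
Entangled

Writing the state as a|00⟩ + b|01⟩ + c|10⟩ + d|11⟩, it is a product state iff ad − bc = 0.
Here (a, b, c, d) = (-0.1419, 0.3446, -0.6431i, 0.6689i): ad − bc = (-0.1419)(0.6689i) − (0.3446)(-0.6431i) = 0.1267i ≠ 0, so the state is entangled.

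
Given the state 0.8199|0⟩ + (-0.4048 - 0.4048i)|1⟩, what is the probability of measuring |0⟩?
0.6722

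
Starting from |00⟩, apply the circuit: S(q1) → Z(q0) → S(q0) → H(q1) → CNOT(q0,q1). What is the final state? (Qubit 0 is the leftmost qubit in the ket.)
1/√2|00⟩ + 1/√2|01⟩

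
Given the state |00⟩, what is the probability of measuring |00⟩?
1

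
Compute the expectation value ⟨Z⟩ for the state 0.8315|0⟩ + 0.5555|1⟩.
0.3828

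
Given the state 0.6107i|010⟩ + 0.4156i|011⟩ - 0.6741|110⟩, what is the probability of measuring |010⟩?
0.373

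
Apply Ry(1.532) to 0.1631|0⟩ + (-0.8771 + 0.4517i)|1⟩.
(0.7256 - 0.3131i)|0⟩ + (-0.519 + 0.3255i)|1⟩

Ry(1.532) = [[cos(θ/2), −sin(θ/2)], [sin(θ/2), cos(θ/2)]]; θ = 1.532, cos(θ/2) ≈ 0.720689, sin(θ/2) ≈ 0.693258.
With a = amp(|0⟩) = 0.1631 and b = amp(|1⟩) = (-0.8771 + 0.4517i):
new amp(|0⟩) = (0.720689)·a + (-0.693258)·b = (0.7256 - 0.3131i)
new amp(|1⟩) = (0.693258)·a + (0.720689)·b = (-0.519 + 0.3255i)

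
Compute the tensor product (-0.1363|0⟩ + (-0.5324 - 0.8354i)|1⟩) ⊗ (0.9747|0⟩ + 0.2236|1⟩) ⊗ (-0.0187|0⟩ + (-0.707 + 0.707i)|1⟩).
0.002484|000⟩ + (0.09393 - 0.09393i)|001⟩ + 0.0005699|010⟩ + (0.02155 - 0.02155i)|011⟩ + (0.009704 + 0.01523i)|100⟩ + (0.9426 + 0.2088i)|101⟩ + (0.002226 + 0.003493i)|110⟩ + (0.2162 + 0.0479i)|111⟩

amp(|b₁b₂…⟩) = product of the factor amplitudes for bits b₁, b₂, …; only kets whose every factor amplitude is nonzero survive.
|000⟩: (-0.1363)(0.9747)(-0.0187) = 0.002484
|001⟩: (-0.1363)(0.9747)(-0.707 + 0.707i) = (0.09393 - 0.09393i)
|010⟩: (-0.1363)(0.2236)(-0.0187) = 0.0005699
|011⟩: (-0.1363)(0.2236)(-0.707 + 0.707i) = (0.02155 - 0.02155i)
|100⟩: (-0.5324 - 0.8354i)(0.9747)(-0.0187) = (0.009704 + 0.01523i)
|101⟩: (-0.5324 - 0.8354i)(0.9747)(-0.707 + 0.707i) = (0.9426 + 0.2088i)
|110⟩: (-0.5324 - 0.8354i)(0.2236)(-0.0187) = (0.002226 + 0.003493i)
|111⟩: (-0.5324 - 0.8354i)(0.2236)(-0.707 + 0.707i) = (0.2162 + 0.0479i)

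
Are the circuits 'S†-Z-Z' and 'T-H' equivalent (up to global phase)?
No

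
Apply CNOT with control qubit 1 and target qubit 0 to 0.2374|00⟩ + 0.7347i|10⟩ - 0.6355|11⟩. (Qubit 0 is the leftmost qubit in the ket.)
0.2374|00⟩ - 0.6355|01⟩ + 0.7347i|10⟩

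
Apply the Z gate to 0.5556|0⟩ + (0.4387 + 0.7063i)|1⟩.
0.5556|0⟩ + (-0.4387 - 0.7063i)|1⟩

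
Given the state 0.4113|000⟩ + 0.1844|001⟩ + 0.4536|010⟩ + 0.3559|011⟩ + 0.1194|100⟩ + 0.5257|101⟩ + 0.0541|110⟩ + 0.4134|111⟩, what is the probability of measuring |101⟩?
0.2764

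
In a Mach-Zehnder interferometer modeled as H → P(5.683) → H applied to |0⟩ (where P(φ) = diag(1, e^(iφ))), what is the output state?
(0.9126 - 0.2824i)|0⟩ + (0.08738 + 0.2824i)|1⟩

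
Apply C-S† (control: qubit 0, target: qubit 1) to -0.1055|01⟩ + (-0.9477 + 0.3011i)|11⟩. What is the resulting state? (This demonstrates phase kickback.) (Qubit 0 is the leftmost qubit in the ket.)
-0.1055|01⟩ + (0.3011 + 0.9477i)|11⟩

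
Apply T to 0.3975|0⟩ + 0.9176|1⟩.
0.3975|0⟩ + (0.6488 + 0.6488i)|1⟩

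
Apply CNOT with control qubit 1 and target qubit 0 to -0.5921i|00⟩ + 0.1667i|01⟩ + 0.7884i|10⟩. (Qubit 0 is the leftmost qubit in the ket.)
-0.5921i|00⟩ + 0.7884i|10⟩ + 0.1667i|11⟩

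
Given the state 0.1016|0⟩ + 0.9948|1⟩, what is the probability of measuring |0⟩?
0.01032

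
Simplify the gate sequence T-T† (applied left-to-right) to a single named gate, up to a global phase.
I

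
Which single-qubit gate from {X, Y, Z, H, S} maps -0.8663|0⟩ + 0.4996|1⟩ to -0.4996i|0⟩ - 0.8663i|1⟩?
Y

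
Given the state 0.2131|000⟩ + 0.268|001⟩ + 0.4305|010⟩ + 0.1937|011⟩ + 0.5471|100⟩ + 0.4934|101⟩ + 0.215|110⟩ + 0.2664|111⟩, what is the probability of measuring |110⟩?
0.04623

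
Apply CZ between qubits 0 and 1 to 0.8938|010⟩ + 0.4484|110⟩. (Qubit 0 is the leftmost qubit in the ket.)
0.8938|010⟩ - 0.4484|110⟩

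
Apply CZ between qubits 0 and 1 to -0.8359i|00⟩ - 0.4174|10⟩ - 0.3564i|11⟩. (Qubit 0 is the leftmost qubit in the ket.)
-0.8359i|00⟩ - 0.4174|10⟩ + 0.3564i|11⟩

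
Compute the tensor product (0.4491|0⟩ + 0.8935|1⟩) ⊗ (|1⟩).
0.4491|01⟩ + 0.8935|11⟩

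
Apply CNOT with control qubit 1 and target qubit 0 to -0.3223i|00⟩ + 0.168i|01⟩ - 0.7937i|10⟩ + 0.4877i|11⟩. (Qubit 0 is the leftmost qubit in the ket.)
-0.3223i|00⟩ + 0.4877i|01⟩ - 0.7937i|10⟩ + 0.168i|11⟩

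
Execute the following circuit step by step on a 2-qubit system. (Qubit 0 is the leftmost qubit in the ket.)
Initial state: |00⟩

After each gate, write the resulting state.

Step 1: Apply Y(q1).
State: i|01⟩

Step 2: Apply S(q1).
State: -|01⟩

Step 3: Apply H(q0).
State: -1/√2|01⟩ - 1/√2|11⟩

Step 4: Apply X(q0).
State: -1/√2|01⟩ - 1/√2|11⟩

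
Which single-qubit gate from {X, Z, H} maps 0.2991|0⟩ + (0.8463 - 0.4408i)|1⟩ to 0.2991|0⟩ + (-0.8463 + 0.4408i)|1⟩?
Z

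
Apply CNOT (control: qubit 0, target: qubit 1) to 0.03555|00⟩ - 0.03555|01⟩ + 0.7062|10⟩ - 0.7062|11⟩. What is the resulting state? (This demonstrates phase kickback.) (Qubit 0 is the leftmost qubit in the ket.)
0.03555|00⟩ - 0.03555|01⟩ - 0.7062|10⟩ + 0.7062|11⟩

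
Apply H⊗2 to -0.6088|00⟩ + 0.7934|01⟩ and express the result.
0.0923|00⟩ - 0.7011|01⟩ + 0.0923|10⟩ - 0.7011|11⟩

H⊗2 gives amp(|y⟩) = (1/2) Σ_x (−1)^(x·y) amp(|x⟩), where x·y is the number of positions in which both x and y have a 1.
|00⟩: (-0.6088 + 0.7934)/2 = 0.0923
|01⟩: (-0.6088 - 0.7934)/2 = -0.7011
|10⟩: (-0.6088 + 0.7934)/2 = 0.0923
|11⟩: (-0.6088 - 0.7934)/2 = -0.7011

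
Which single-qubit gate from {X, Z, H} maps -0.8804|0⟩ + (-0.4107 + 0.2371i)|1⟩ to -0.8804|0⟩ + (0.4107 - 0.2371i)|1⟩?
Z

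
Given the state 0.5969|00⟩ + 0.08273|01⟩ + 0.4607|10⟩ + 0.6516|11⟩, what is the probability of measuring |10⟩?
0.2122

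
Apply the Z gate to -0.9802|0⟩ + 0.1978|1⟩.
-0.9802|0⟩ - 0.1978|1⟩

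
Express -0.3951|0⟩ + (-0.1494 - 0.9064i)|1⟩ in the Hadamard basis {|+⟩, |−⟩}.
(-0.385 - 0.6409i)|+⟩ + (-0.1737 + 0.6409i)|−⟩

With |ψ⟩ = α|0⟩ + β|1⟩, the Hadamard-basis coefficients are ⟨+|ψ⟩ = (α + β)/√2 and ⟨−|ψ⟩ = (α − β)/√2.
Here α = -0.3951, β = (-0.1494 - 0.9064i): (α + β)/√2 = (-0.385 - 0.6409i), (α − β)/√2 = (-0.1737 + 0.6409i).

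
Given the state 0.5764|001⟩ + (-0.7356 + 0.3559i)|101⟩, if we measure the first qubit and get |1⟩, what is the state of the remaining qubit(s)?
(-0.9002 + 0.4355i)|01⟩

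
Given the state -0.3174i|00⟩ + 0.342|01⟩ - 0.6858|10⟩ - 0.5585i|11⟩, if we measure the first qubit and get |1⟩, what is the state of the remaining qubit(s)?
-0.7754|0⟩ - 0.6315i|1⟩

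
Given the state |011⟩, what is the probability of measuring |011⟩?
1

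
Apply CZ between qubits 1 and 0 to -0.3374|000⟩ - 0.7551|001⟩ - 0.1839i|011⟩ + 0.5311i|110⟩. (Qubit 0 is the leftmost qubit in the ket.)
-0.3374|000⟩ - 0.7551|001⟩ - 0.1839i|011⟩ - 0.5311i|110⟩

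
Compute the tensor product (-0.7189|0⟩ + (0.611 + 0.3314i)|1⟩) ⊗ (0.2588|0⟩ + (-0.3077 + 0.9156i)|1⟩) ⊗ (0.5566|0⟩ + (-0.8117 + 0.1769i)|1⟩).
-0.1036|000⟩ + (0.151 - 0.03291i)|001⟩ + (0.1231 - 0.3664i)|010⟩ + (-0.06311 + 0.5734i)|011⟩ + (0.08801 + 0.04774i)|100⟩ + (-0.1435 - 0.04164i)|101⟩ + (-0.2735 + 0.2546i)|110⟩ + (0.318 - 0.4583i)|111⟩

amp(|b₁b₂…⟩) = product of the factor amplitudes for bits b₁, b₂, …; only kets whose every factor amplitude is nonzero survive.
|000⟩: (-0.7189)(0.2588)(0.5566) = -0.1036
|001⟩: (-0.7189)(0.2588)(-0.8117 + 0.1769i) = (0.151 - 0.03291i)
|010⟩: (-0.7189)(-0.3077 + 0.9156i)(0.5566) = (0.1231 - 0.3664i)
|011⟩: (-0.7189)(-0.3077 + 0.9156i)(-0.8117 + 0.1769i) = (-0.06311 + 0.5734i)
|100⟩: (0.611 + 0.3314i)(0.2588)(0.5566) = (0.08801 + 0.04774i)
|101⟩: (0.611 + 0.3314i)(0.2588)(-0.8117 + 0.1769i) = (-0.1435 - 0.04164i)
|110⟩: (0.611 + 0.3314i)(-0.3077 + 0.9156i)(0.5566) = (-0.2735 + 0.2546i)
|111⟩: (0.611 + 0.3314i)(-0.3077 + 0.9156i)(-0.8117 + 0.1769i) = (0.318 - 0.4583i)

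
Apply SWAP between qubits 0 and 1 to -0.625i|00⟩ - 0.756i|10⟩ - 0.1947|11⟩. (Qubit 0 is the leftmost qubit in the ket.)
-0.625i|00⟩ - 0.756i|01⟩ - 0.1947|11⟩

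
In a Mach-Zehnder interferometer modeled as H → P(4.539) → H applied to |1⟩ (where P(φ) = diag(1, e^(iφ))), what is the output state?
(0.5863 + 0.4925i)|0⟩ + (0.4137 - 0.4925i)|1⟩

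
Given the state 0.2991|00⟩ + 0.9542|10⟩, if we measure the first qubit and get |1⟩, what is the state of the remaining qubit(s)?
|0⟩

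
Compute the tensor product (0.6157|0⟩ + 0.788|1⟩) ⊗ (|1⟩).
0.6157|01⟩ + 0.788|11⟩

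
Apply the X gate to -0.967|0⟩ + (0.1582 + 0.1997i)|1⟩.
(0.1582 + 0.1997i)|0⟩ - 0.967|1⟩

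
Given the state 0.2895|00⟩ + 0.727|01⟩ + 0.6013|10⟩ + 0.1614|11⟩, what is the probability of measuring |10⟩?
0.3616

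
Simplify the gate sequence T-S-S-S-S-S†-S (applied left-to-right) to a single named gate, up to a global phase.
T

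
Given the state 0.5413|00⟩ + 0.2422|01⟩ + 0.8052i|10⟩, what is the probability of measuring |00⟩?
0.293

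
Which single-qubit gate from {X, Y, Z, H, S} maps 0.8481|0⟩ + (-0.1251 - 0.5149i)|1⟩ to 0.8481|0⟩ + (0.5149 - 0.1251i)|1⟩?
S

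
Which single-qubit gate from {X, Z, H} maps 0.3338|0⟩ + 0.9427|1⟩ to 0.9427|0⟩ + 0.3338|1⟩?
X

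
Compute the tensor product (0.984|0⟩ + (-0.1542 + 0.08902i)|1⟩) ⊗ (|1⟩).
0.984|01⟩ + (-0.1542 + 0.08902i)|11⟩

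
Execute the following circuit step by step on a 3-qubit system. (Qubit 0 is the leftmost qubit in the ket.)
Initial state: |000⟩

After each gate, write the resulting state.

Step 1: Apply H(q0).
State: 1/√2|000⟩ + 1/√2|100⟩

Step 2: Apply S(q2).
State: 1/√2|000⟩ + 1/√2|100⟩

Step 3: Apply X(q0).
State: 1/√2|000⟩ + 1/√2|100⟩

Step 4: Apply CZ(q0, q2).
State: 1/√2|000⟩ + 1/√2|100⟩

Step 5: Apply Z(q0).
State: 1/√2|000⟩ - 1/√2|100⟩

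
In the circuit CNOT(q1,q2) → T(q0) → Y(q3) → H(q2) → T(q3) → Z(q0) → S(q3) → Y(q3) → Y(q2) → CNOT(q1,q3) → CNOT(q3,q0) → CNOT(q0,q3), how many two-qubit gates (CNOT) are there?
4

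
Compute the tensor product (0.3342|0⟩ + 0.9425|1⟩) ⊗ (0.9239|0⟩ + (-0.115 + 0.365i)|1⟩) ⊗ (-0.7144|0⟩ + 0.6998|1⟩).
-0.2206|000⟩ + 0.2161|001⟩ + (0.02746 - 0.08714i)|010⟩ + (-0.0269 + 0.08536i)|011⟩ - 0.6221|100⟩ + 0.6094|101⟩ + (0.07743 - 0.2458i)|110⟩ + (-0.07585 + 0.2407i)|111⟩

amp(|b₁b₂…⟩) = product of the factor amplitudes for bits b₁, b₂, …; only kets whose every factor amplitude is nonzero survive.
|000⟩: (0.3342)(0.9239)(-0.7144) = -0.2206
|001⟩: (0.3342)(0.9239)(0.6998) = 0.2161
|010⟩: (0.3342)(-0.115 + 0.365i)(-0.7144) = (0.02746 - 0.08714i)
|011⟩: (0.3342)(-0.115 + 0.365i)(0.6998) = (-0.0269 + 0.08536i)
|100⟩: (0.9425)(0.9239)(-0.7144) = -0.6221
|101⟩: (0.9425)(0.9239)(0.6998) = 0.6094
|110⟩: (0.9425)(-0.115 + 0.365i)(-0.7144) = (0.07743 - 0.2458i)
|111⟩: (0.9425)(-0.115 + 0.365i)(0.6998) = (-0.07585 + 0.2407i)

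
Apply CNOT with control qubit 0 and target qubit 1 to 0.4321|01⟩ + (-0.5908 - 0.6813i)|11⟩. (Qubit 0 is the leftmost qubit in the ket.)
0.4321|01⟩ + (-0.5908 - 0.6813i)|10⟩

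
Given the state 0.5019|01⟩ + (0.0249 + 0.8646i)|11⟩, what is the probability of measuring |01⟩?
0.2519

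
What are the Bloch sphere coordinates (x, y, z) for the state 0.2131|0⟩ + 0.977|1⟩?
(0.4164, 0, -0.9091)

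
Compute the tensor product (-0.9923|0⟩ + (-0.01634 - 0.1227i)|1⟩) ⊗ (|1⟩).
-0.9923|01⟩ + (-0.01634 - 0.1227i)|11⟩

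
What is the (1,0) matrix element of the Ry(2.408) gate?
0.9335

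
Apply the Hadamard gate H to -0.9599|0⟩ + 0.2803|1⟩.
-0.4805|0⟩ - 0.877|1⟩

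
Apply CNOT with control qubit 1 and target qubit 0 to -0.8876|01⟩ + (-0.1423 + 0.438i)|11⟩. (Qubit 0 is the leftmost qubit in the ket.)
(-0.1423 + 0.438i)|01⟩ - 0.8876|11⟩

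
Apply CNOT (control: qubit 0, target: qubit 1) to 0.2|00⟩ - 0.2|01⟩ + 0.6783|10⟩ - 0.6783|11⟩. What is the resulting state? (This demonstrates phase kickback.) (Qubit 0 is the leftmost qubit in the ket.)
0.2|00⟩ - 0.2|01⟩ - 0.6783|10⟩ + 0.6783|11⟩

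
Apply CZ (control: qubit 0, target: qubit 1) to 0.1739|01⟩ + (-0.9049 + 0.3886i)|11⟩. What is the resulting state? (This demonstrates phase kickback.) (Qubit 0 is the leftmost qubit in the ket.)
0.1739|01⟩ + (0.9049 - 0.3886i)|11⟩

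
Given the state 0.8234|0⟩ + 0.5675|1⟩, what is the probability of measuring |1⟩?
0.3221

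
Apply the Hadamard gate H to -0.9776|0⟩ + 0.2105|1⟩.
-0.5424|0⟩ - 0.8401|1⟩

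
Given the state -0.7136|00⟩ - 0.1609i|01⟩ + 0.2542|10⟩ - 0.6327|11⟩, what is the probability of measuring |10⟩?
0.06462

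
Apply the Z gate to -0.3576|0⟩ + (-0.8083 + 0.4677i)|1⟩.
-0.3576|0⟩ + (0.8083 - 0.4677i)|1⟩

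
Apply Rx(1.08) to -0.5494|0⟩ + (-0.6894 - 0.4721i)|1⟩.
(-0.7139 + 0.3544i)|0⟩ + (-0.5913 - 0.1225i)|1⟩

Rx(1.08) = [[cos(θ/2), −i·sin(θ/2)], [−i·sin(θ/2), cos(θ/2)]]; θ = 1.08, cos(θ/2) ≈ 0.857709, sin(θ/2) ≈ 0.514136.
With a = amp(|0⟩) = -0.5494 and b = amp(|1⟩) = (-0.6894 - 0.4721i):
new amp(|0⟩) = (0.857709)·a + (-0.514136i)·b = (-0.7139 + 0.3544i)
new amp(|1⟩) = (-0.514136i)·a + (0.857709)·b = (-0.5913 - 0.1225i)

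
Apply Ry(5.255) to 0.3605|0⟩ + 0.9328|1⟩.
-0.7726|0⟩ - 0.635|1⟩

Ry(5.255) = [[cos(θ/2), −sin(θ/2)], [sin(θ/2), cos(θ/2)]]; θ = 5.255, cos(θ/2) ≈ -0.870739, sin(θ/2) ≈ 0.491745.
With a = amp(|0⟩) = 0.3605 and b = amp(|1⟩) = 0.9328:
new amp(|0⟩) = (-0.870739)·a + (-0.491745)·b = -0.7726
new amp(|1⟩) = (0.491745)·a + (-0.870739)·b = -0.635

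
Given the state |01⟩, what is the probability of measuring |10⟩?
0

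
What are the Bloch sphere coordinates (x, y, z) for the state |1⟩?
(0, 0, -1)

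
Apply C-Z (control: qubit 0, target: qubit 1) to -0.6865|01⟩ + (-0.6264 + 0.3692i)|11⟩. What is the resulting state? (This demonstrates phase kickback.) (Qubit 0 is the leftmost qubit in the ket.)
-0.6865|01⟩ + (0.6264 - 0.3692i)|11⟩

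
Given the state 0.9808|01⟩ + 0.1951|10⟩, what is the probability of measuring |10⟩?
0.03806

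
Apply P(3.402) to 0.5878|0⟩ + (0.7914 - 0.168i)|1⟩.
0.5878|0⟩ + (-0.808 - 0.04143i)|1⟩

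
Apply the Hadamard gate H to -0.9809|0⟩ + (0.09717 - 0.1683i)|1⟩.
(-0.6249 - 0.119i)|0⟩ + (-0.7623 + 0.119i)|1⟩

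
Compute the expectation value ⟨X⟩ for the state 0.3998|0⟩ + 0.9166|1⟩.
0.7329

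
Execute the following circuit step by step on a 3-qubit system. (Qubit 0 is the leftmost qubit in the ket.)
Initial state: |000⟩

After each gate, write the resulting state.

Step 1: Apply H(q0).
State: 1/√2|000⟩ + 1/√2|100⟩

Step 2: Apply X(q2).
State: 1/√2|001⟩ + 1/√2|101⟩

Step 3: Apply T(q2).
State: (1/2 + (1/2)i)|001⟩ + (1/2 + (1/2)i)|101⟩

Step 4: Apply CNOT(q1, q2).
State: (1/2 + (1/2)i)|001⟩ + (1/2 + (1/2)i)|101⟩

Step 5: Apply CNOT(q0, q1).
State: (1/2 + (1/2)i)|001⟩ + (1/2 + (1/2)i)|111⟩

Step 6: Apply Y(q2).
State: (1/2 - (1/2)i)|000⟩ + (1/2 - (1/2)i)|110⟩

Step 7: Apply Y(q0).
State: (-1/2 - (1/2)i)|010⟩ + (1/2 + (1/2)i)|100⟩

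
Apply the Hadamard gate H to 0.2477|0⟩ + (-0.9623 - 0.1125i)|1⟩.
(-0.5053 - 0.07955i)|0⟩ + (0.8556 + 0.07955i)|1⟩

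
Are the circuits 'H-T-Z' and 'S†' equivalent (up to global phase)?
No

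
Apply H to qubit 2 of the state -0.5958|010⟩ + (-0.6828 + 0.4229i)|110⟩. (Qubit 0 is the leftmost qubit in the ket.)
-0.4213|010⟩ - 0.4213|011⟩ + (-0.4828 + 0.299i)|110⟩ + (-0.4828 + 0.299i)|111⟩

H on qubit 2 mixes each pair of kets that differ only in qubit 2: amplitudes (a, b) of (|…0…⟩, |…1…⟩) become ((a + b)/√2, (a − b)/√2). Kets absent from the input have amplitude 0.
(|010⟩, |011⟩): (a, b) = (-0.5958, 0) → (-0.4213, -0.4213)
(|110⟩, |111⟩): (a, b) = ((-0.6828 + 0.4229i), 0) → ((-0.4828 + 0.299i), (-0.4828 + 0.299i))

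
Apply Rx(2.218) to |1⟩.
-0.8953i|0⟩ + 0.4456|1⟩

Rx(2.218) = [[cos(θ/2), −i·sin(θ/2)], [−i·sin(θ/2), cos(θ/2)]]; θ = 2.218, cos(θ/2) ≈ 0.445557, sin(θ/2) ≈ 0.895254.
With a = amp(|0⟩) = 0 and b = amp(|1⟩) = 1:
new amp(|0⟩) = (0.445557)·a + (-0.895254i)·b = -0.8953i
new amp(|1⟩) = (-0.895254i)·a + (0.445557)·b = 0.4456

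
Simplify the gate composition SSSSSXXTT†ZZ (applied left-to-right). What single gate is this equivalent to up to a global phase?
S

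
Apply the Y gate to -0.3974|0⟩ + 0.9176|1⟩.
-0.9176i|0⟩ - 0.3974i|1⟩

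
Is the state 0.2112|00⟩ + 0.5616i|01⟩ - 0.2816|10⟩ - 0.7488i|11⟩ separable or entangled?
Separable

Writing the state as a|00⟩ + b|01⟩ + c|10⟩ + d|11⟩, it is a product state iff ad − bc = 0.
Here (a, b, c, d) = (0.2112, 0.5616i, -0.2816, -0.7488i): ad − bc = (0.2112)(-0.7488i) − (0.5616i)(-0.2816) = 0, so the state is separable.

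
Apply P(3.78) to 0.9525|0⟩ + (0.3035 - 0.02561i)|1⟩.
0.9525|0⟩ + (-0.259 - 0.1603i)|1⟩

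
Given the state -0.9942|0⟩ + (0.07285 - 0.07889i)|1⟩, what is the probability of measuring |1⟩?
0.01153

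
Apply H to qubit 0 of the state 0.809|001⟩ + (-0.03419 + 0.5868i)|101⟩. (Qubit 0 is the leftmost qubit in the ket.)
(0.5479 + 0.4149i)|001⟩ + (0.5962 - 0.4149i)|101⟩

H on qubit 0 mixes each pair of kets that differ only in qubit 0: amplitudes (a, b) of (|…0…⟩, |…1…⟩) become ((a + b)/√2, (a − b)/√2). Kets absent from the input have amplitude 0.
(|001⟩, |101⟩): (a, b) = (0.809, (-0.03419 + 0.5868i)) → ((0.5479 + 0.4149i), (0.5962 - 0.4149i))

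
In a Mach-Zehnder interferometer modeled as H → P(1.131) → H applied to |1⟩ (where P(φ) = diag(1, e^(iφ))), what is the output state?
(0.2871 - 0.4524i)|0⟩ + (0.7129 + 0.4524i)|1⟩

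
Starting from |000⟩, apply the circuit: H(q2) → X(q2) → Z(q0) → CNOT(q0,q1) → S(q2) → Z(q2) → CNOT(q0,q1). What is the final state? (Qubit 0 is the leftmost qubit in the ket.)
1/√2|000⟩ - (1/√2)i|001⟩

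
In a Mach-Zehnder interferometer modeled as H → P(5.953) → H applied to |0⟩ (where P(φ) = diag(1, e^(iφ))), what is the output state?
(0.973 - 0.1621i)|0⟩ + (0.02701 + 0.1621i)|1⟩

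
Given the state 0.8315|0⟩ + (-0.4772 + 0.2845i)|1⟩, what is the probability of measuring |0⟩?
0.6914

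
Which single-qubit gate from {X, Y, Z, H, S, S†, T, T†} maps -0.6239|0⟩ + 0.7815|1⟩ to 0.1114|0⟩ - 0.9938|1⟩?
H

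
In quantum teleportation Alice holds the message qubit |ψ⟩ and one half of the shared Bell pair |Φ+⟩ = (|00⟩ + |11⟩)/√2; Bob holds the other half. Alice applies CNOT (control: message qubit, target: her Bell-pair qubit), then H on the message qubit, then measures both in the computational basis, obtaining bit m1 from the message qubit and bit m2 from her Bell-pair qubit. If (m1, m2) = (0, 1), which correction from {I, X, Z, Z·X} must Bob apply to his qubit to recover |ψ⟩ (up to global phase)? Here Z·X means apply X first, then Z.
X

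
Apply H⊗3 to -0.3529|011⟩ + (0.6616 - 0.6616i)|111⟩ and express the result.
(0.1091 - 0.2339i)|000⟩ + (-0.1091 + 0.2339i)|001⟩ + (-0.1091 + 0.2339i)|010⟩ + (0.1091 - 0.2339i)|011⟩ + (-0.3587 + 0.2339i)|100⟩ + (0.3587 - 0.2339i)|101⟩ + (0.3587 - 0.2339i)|110⟩ + (-0.3587 + 0.2339i)|111⟩

H⊗3 gives amp(|y⟩) = (1/2√2) Σ_x (−1)^(x·y) amp(|x⟩), where x·y is the number of positions in which both x and y have a 1.
|000⟩: (-0.3529 + (0.6616 - 0.6616i))/(2√2) = (0.1091 - 0.2339i)
|001⟩: (0.3529 - (0.6616 - 0.6616i))/(2√2) = (-0.1091 + 0.2339i)
|010⟩: (0.3529 - (0.6616 - 0.6616i))/(2√2) = (-0.1091 + 0.2339i)
|011⟩: (-0.3529 + (0.6616 - 0.6616i))/(2√2) = (0.1091 - 0.2339i)
|100⟩: (-0.3529 - (0.6616 - 0.6616i))/(2√2) = (-0.3587 + 0.2339i)
|101⟩: (0.3529 + (0.6616 - 0.6616i))/(2√2) = (0.3587 - 0.2339i)
|110⟩: (0.3529 + (0.6616 - 0.6616i))/(2√2) = (0.3587 - 0.2339i)
|111⟩: (-0.3529 - (0.6616 - 0.6616i))/(2√2) = (-0.3587 + 0.2339i)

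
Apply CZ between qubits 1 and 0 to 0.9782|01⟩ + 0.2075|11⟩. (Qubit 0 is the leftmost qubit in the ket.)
0.9782|01⟩ - 0.2075|11⟩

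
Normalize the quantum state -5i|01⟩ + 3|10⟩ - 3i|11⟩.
-0.7625i|01⟩ + 0.4575|10⟩ - 0.4575i|11⟩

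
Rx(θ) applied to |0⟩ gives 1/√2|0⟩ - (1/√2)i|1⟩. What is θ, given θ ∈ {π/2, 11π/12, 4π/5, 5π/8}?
π/2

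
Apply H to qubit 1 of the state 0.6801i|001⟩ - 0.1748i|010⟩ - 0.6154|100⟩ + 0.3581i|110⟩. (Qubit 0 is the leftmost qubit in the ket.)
-0.1236i|000⟩ + 0.4809i|001⟩ + 0.1236i|010⟩ + 0.4809i|011⟩ + (-0.4352 + 0.2532i)|100⟩ + (-0.4352 - 0.2532i)|110⟩

H on qubit 1 mixes each pair of kets that differ only in qubit 1: amplitudes (a, b) of (|…0…⟩, |…1…⟩) become ((a + b)/√2, (a − b)/√2). Kets absent from the input have amplitude 0.
(|000⟩, |010⟩): (a, b) = (0, -0.1748i) → (-0.1236i, 0.1236i)
(|001⟩, |011⟩): (a, b) = (0.6801i, 0) → (0.4809i, 0.4809i)
(|100⟩, |110⟩): (a, b) = (-0.6154, 0.3581i) → ((-0.4352 + 0.2532i), (-0.4352 - 0.2532i))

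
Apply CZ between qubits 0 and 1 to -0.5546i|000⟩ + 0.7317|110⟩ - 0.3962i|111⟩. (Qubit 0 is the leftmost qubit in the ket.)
-0.5546i|000⟩ - 0.7317|110⟩ + 0.3962i|111⟩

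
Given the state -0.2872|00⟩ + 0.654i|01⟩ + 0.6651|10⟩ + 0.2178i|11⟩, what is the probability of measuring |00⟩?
0.08248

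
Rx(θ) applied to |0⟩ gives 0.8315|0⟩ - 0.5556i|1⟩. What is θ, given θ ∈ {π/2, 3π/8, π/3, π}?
3π/8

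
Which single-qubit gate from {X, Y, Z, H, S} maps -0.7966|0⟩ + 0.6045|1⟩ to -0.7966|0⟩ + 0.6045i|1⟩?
S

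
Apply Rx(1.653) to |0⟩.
0.6775|0⟩ - 0.7356i|1⟩

Rx(1.653) = [[cos(θ/2), −i·sin(θ/2)], [−i·sin(θ/2), cos(θ/2)]]; θ = 1.653, cos(θ/2) ≈ 0.677454, sin(θ/2) ≈ 0.735565.
With a = amp(|0⟩) = 1 and b = amp(|1⟩) = 0:
new amp(|0⟩) = (0.677454)·a + (-0.735565i)·b = 0.6775
new amp(|1⟩) = (-0.735565i)·a + (0.677454)·b = -0.7356i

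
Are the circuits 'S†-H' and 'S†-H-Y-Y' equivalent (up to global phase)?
Yes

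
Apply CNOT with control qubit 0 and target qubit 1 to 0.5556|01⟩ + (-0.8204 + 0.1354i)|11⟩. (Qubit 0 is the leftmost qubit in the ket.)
0.5556|01⟩ + (-0.8204 + 0.1354i)|10⟩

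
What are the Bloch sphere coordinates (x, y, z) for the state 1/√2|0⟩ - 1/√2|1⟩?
(-1, 0, 0)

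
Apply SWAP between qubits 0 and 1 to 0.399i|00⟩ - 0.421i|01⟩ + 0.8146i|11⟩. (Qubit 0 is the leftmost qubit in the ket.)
0.399i|00⟩ - 0.421i|10⟩ + 0.8146i|11⟩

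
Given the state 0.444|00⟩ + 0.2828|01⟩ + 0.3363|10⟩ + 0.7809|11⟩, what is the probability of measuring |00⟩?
0.1971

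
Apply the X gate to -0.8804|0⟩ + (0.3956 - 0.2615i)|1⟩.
(0.3956 - 0.2615i)|0⟩ - 0.8804|1⟩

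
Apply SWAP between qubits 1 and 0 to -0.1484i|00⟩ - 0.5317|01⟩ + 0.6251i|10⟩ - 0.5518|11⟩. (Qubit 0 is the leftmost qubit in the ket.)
-0.1484i|00⟩ + 0.6251i|01⟩ - 0.5317|10⟩ - 0.5518|11⟩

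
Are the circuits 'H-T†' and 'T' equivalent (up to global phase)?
No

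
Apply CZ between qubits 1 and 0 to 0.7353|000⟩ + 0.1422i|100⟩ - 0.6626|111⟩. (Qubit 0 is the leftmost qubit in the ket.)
0.7353|000⟩ + 0.1422i|100⟩ + 0.6626|111⟩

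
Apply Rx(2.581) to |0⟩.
0.2766|0⟩ - 0.961i|1⟩

Rx(2.581) = [[cos(θ/2), −i·sin(θ/2)], [−i·sin(θ/2), cos(θ/2)]]; θ = 2.581, cos(θ/2) ≈ 0.27664, sin(θ/2) ≈ 0.960974.
With a = amp(|0⟩) = 1 and b = amp(|1⟩) = 0:
new amp(|0⟩) = (0.27664)·a + (-0.960974i)·b = 0.2766
new amp(|1⟩) = (-0.960974i)·a + (0.27664)·b = -0.961i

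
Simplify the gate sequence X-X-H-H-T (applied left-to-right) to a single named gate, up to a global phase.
T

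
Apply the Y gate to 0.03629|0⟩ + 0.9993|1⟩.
-0.9993i|0⟩ + 0.03629i|1⟩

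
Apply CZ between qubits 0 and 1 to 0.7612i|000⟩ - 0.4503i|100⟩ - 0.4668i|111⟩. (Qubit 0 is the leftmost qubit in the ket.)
0.7612i|000⟩ - 0.4503i|100⟩ + 0.4668i|111⟩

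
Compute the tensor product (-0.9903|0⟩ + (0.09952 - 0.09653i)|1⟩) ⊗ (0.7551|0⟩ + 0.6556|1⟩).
-0.7478|00⟩ - 0.6492|01⟩ + (0.07515 - 0.07289i)|10⟩ + (0.06525 - 0.06329i)|11⟩

amp(|b₁b₂…⟩) = product of the factor amplitudes for bits b₁, b₂, …; only kets whose every factor amplitude is nonzero survive.
|00⟩: (-0.9903)(0.7551) = -0.7478
|01⟩: (-0.9903)(0.6556) = -0.6492
|10⟩: (0.09952 - 0.09653i)(0.7551) = (0.07515 - 0.07289i)
|11⟩: (0.09952 - 0.09653i)(0.6556) = (0.06525 - 0.06329i)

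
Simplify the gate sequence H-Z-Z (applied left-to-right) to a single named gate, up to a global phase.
H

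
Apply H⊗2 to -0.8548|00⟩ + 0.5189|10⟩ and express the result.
-0.168|00⟩ - 0.168|01⟩ - 0.6869|10⟩ - 0.6869|11⟩

H⊗2 gives amp(|y⟩) = (1/2) Σ_x (−1)^(x·y) amp(|x⟩), where x·y is the number of positions in which both x and y have a 1.
|00⟩: (-0.8548 + 0.5189)/2 = -0.168
|01⟩: (-0.8548 + 0.5189)/2 = -0.168
|10⟩: (-0.8548 - 0.5189)/2 = -0.6869
|11⟩: (-0.8548 - 0.5189)/2 = -0.6869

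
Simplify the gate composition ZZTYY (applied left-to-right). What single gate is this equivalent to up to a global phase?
T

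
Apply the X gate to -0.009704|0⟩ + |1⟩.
|0⟩ - 0.009704|1⟩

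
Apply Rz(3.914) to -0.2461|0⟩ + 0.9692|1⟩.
(0.0927 + 0.228i)|0⟩ + (-0.3651 + 0.8978i)|1⟩

Rz(3.914) = [[e^(−iθ/2), 0], [0, e^(iθ/2)]] with e^(±iθ/2) = cos(θ/2) ± i·sin(θ/2); θ = 3.914, cos(θ/2) ≈ -0.376674, sin(θ/2) ≈ 0.926346.
With a = amp(|0⟩) = -0.2461 and b = amp(|1⟩) = 0.9692:
new amp(|0⟩) = (-0.376674 - 0.926346i)·a = (0.0927 + 0.228i)
new amp(|1⟩) = (-0.376674 + 0.926346i)·b = (-0.3651 + 0.8978i)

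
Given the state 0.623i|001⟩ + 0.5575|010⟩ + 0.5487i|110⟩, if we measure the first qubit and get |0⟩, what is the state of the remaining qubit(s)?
0.7452i|01⟩ + 0.6668|10⟩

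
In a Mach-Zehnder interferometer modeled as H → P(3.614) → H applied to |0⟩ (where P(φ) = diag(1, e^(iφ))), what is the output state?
(0.05476 - 0.2275i)|0⟩ + (0.9452 + 0.2275i)|1⟩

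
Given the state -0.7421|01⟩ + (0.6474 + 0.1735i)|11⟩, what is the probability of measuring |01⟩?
0.5507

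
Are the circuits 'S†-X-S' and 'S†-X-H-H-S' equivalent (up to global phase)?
Yes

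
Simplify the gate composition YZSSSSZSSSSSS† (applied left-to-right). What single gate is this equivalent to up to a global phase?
Y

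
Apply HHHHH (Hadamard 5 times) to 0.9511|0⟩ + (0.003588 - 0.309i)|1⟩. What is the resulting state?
(0.6751 - 0.2185i)|0⟩ + (0.67 + 0.2185i)|1⟩

H² = I, so H^5 = H: a single Hadamard. With (a, b) = (0.9511, (0.003588 - 0.309i)), H gives ((a + b)/√2, (a − b)/√2) = ((0.6751 - 0.2185i), (0.67 + 0.2185i)).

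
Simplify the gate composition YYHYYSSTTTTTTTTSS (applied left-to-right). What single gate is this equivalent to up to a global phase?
H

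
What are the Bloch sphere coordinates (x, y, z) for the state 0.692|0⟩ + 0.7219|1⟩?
(0.9991, 0, -0.04228)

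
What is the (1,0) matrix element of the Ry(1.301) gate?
0.6056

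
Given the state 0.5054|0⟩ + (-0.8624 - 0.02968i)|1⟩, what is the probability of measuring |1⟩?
0.7446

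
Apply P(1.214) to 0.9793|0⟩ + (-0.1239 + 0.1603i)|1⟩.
0.9793|0⟩ + (-0.1935 - 0.06011i)|1⟩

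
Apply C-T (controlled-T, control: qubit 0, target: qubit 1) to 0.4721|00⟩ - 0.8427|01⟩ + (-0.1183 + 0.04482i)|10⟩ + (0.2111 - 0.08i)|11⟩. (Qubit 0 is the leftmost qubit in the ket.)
0.4721|00⟩ - 0.8427|01⟩ + (-0.1183 + 0.04482i)|10⟩ + (0.2058 + 0.0927i)|11⟩

C-T leaves the control-|0⟩ kets |00⟩, |01⟩ unchanged and applies T to qubit 1 on the control-|1⟩ pair (|10⟩, |11⟩).
T = [[1, 0], [0, (1/√2 + (1/√2)i)]].
With a = amp(|10⟩) = (-0.1183 + 0.04482i) and b = amp(|11⟩) = (0.2111 - 0.08i):
new amp(|10⟩) = (1)·a = (-0.1183 + 0.04482i)
new amp(|11⟩) = (1/√2 + (1/√2)i)·b = (0.2058 + 0.0927i)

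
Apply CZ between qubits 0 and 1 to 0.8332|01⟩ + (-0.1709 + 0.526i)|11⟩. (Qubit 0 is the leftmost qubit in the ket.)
0.8332|01⟩ + (0.1709 - 0.526i)|11⟩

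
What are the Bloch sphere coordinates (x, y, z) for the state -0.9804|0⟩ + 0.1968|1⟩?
(-0.3859, 0, 0.9225)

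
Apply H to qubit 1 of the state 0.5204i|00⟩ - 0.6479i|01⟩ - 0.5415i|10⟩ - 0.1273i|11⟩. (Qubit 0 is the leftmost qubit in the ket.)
-0.09016i|00⟩ + 0.8261i|01⟩ - 0.4729i|10⟩ - 0.2929i|11⟩

H on qubit 1 mixes each pair of kets that differ only in qubit 1: amplitudes (a, b) of (|…0…⟩, |…1…⟩) become ((a + b)/√2, (a − b)/√2). Kets absent from the input have amplitude 0.
(|00⟩, |01⟩): (a, b) = (0.5204i, -0.6479i) → (-0.09016i, 0.8261i)
(|10⟩, |11⟩): (a, b) = (-0.5415i, -0.1273i) → (-0.4729i, -0.2929i)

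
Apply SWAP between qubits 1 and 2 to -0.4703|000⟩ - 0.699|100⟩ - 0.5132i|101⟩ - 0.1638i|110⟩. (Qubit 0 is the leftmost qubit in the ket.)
-0.4703|000⟩ - 0.699|100⟩ - 0.1638i|101⟩ - 0.5132i|110⟩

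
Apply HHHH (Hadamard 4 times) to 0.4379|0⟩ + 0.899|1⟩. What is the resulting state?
0.4379|0⟩ + 0.899|1⟩

H² = I, so an even number of Hadamards cancels: H^4 = I and the state is unchanged.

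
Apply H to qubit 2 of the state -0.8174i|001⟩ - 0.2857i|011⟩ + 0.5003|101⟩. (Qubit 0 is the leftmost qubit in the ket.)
-0.578i|000⟩ + 0.578i|001⟩ - 0.202i|010⟩ + 0.202i|011⟩ + 0.3538|100⟩ - 0.3538|101⟩

H on qubit 2 mixes each pair of kets that differ only in qubit 2: amplitudes (a, b) of (|…0…⟩, |…1…⟩) become ((a + b)/√2, (a − b)/√2). Kets absent from the input have amplitude 0.
(|000⟩, |001⟩): (a, b) = (0, -0.8174i) → (-0.578i, 0.578i)
(|010⟩, |011⟩): (a, b) = (0, -0.2857i) → (-0.202i, 0.202i)
(|100⟩, |101⟩): (a, b) = (0, 0.5003) → (0.3538, -0.3538)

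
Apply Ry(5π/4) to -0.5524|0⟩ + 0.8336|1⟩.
-0.5588|0⟩ - 0.8294|1⟩

Ry(5π/4) = [[cos(θ/2), −sin(θ/2)], [sin(θ/2), cos(θ/2)]]; θ = 5π/4, cos(θ/2) ≈ -0.382683, sin(θ/2) ≈ 0.92388.
With a = amp(|0⟩) = -0.5524 and b = amp(|1⟩) = 0.8336:
new amp(|0⟩) = (-0.382683)·a + (-0.92388)·b = -0.5588
new amp(|1⟩) = (0.92388)·a + (-0.382683)·b = -0.8294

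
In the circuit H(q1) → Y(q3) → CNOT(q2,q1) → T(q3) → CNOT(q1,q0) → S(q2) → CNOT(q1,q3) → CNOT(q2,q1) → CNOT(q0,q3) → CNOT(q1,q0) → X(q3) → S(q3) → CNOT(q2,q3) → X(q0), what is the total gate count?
14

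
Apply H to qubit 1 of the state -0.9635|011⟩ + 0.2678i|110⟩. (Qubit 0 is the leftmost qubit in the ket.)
-0.6813|001⟩ + 0.6813|011⟩ + 0.1894i|100⟩ - 0.1894i|110⟩

H on qubit 1 mixes each pair of kets that differ only in qubit 1: amplitudes (a, b) of (|…0…⟩, |…1…⟩) become ((a + b)/√2, (a − b)/√2). Kets absent from the input have amplitude 0.
(|001⟩, |011⟩): (a, b) = (0, -0.9635) → (-0.6813, 0.6813)
(|100⟩, |110⟩): (a, b) = (0, 0.2678i) → (0.1894i, -0.1894i)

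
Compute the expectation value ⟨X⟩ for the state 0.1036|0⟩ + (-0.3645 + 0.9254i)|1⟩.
-0.07552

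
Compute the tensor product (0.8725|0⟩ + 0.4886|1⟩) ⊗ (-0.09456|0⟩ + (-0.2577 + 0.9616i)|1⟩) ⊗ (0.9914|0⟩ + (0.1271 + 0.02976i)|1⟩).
-0.08179|000⟩ + (-0.01049 - 0.002455i)|001⟩ + (-0.2229 + 0.8318i)|010⟩ + (-0.05355 + 0.09995i)|011⟩ - 0.0458|100⟩ + (-0.005872 - 0.001375i)|101⟩ + (-0.1248 + 0.4658i)|110⟩ + (-0.02999 + 0.05597i)|111⟩

amp(|b₁b₂…⟩) = product of the factor amplitudes for bits b₁, b₂, …; only kets whose every factor amplitude is nonzero survive.
|000⟩: (0.8725)(-0.09456)(0.9914) = -0.08179
|001⟩: (0.8725)(-0.09456)(0.1271 + 0.02976i) = (-0.01049 - 0.002455i)
|010⟩: (0.8725)(-0.2577 + 0.9616i)(0.9914) = (-0.2229 + 0.8318i)
|011⟩: (0.8725)(-0.2577 + 0.9616i)(0.1271 + 0.02976i) = (-0.05355 + 0.09995i)
|100⟩: (0.4886)(-0.09456)(0.9914) = -0.0458
|101⟩: (0.4886)(-0.09456)(0.1271 + 0.02976i) = (-0.005872 - 0.001375i)
|110⟩: (0.4886)(-0.2577 + 0.9616i)(0.9914) = (-0.1248 + 0.4658i)
|111⟩: (0.4886)(-0.2577 + 0.9616i)(0.1271 + 0.02976i) = (-0.02999 + 0.05597i)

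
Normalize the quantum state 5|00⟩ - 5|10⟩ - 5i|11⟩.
1/√3|00⟩ - 1/√3|10⟩ - (1/√3)i|11⟩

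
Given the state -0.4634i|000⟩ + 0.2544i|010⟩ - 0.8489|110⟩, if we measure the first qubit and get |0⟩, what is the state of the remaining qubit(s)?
-0.8766i|00⟩ + 0.4812i|10⟩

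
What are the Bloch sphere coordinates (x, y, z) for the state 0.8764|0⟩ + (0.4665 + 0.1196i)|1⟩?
(0.8177, 0.2096, 0.5362)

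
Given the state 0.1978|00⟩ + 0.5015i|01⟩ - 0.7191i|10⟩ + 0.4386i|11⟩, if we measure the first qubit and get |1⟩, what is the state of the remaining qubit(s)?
-0.8537i|0⟩ + 0.5207i|1⟩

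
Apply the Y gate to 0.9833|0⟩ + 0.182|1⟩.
-0.182i|0⟩ + 0.9833i|1⟩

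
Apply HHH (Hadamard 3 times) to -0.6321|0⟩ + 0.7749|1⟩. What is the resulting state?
0.101|0⟩ - 0.9949|1⟩

H² = I, so H^3 = H: a single Hadamard. With (a, b) = (-0.6321, 0.7749), H gives ((a + b)/√2, (a − b)/√2) = (0.101, -0.9949).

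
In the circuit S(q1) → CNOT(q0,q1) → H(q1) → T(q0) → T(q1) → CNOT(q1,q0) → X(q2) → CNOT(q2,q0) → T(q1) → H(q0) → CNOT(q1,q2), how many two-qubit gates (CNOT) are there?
4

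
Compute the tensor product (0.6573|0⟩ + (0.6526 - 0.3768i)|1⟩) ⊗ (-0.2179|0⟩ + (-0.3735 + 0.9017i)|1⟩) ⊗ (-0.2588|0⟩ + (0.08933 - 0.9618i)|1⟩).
0.03707|000⟩ + (-0.01279 + 0.1378i)|001⟩ + (0.06354 - 0.1534i)|010⟩ + (0.5481 + 0.2891i)|011⟩ + (0.0368 - 0.02125i)|100⟩ + (0.06627 + 0.1441i)|101⟩ + (-0.02485 - 0.1887i)|110⟩ + (0.7099 - 0.02721i)|111⟩

amp(|b₁b₂…⟩) = product of the factor amplitudes for bits b₁, b₂, …; only kets whose every factor amplitude is nonzero survive.
|000⟩: (0.6573)(-0.2179)(-0.2588) = 0.03707
|001⟩: (0.6573)(-0.2179)(0.08933 - 0.9618i) = (-0.01279 + 0.1378i)
|010⟩: (0.6573)(-0.3735 + 0.9017i)(-0.2588) = (0.06354 - 0.1534i)
|011⟩: (0.6573)(-0.3735 + 0.9017i)(0.08933 - 0.9618i) = (0.5481 + 0.2891i)
|100⟩: (0.6526 - 0.3768i)(-0.2179)(-0.2588) = (0.0368 - 0.02125i)
|101⟩: (0.6526 - 0.3768i)(-0.2179)(0.08933 - 0.9618i) = (0.06627 + 0.1441i)
|110⟩: (0.6526 - 0.3768i)(-0.3735 + 0.9017i)(-0.2588) = (-0.02485 - 0.1887i)
|111⟩: (0.6526 - 0.3768i)(-0.3735 + 0.9017i)(0.08933 - 0.9618i) = (0.7099 - 0.02721i)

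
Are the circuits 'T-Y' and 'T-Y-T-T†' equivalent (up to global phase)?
Yes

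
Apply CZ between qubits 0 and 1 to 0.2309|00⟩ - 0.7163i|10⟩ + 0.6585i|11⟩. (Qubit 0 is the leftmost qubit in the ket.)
0.2309|00⟩ - 0.7163i|10⟩ - 0.6585i|11⟩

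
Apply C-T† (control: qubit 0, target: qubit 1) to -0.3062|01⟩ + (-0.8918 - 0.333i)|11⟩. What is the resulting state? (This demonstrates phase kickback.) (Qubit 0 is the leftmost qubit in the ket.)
-0.3062|01⟩ + (-0.8661 + 0.3951i)|11⟩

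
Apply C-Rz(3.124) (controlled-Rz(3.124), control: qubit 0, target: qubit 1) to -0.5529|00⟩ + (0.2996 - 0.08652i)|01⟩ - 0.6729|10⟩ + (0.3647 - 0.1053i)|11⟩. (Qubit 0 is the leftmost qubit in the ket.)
-0.5529|00⟩ + (0.2996 - 0.08652i)|01⟩ + (-0.005919 + 0.6729i)|10⟩ + (0.1085 + 0.3638i)|11⟩

C-Rz(3.124) leaves the control-|0⟩ kets |00⟩, |01⟩ unchanged and applies Rz(3.124) to qubit 1 on the control-|1⟩ pair (|10⟩, |11⟩).
Rz(3.124) = [[e^(−iθ/2), 0], [0, e^(iθ/2)]] with e^(±iθ/2) = cos(θ/2) ± i·sin(θ/2); θ = 3.124, cos(θ/2) ≈ 0.00879621, sin(θ/2) ≈ 0.999961.
With a = amp(|10⟩) = -0.6729 and b = amp(|11⟩) = (0.3647 - 0.1053i):
new amp(|10⟩) = (0.00879621 - 0.999961i)·a = (-0.005919 + 0.6729i)
new amp(|11⟩) = (0.00879621 + 0.999961i)·b = (0.1085 + 0.3638i)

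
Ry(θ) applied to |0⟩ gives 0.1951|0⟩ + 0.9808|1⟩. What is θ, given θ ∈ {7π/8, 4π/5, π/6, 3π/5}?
7π/8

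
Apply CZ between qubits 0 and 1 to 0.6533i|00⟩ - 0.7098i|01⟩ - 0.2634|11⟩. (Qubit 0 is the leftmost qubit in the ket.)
0.6533i|00⟩ - 0.7098i|01⟩ + 0.2634|11⟩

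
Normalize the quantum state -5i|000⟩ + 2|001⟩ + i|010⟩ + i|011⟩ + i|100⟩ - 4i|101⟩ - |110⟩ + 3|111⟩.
-0.6565i|000⟩ + 0.2626|001⟩ + 0.1313i|010⟩ + 0.1313i|011⟩ + 0.1313i|100⟩ - 0.5252i|101⟩ - 0.1313|110⟩ + 0.3939|111⟩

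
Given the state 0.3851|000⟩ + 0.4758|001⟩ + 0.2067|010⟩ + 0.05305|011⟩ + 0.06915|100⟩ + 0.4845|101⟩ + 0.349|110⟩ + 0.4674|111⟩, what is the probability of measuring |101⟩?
0.2347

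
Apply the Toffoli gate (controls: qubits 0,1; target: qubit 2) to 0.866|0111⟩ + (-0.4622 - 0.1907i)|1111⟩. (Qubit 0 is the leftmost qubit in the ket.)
0.866|0111⟩ + (-0.4622 - 0.1907i)|1101⟩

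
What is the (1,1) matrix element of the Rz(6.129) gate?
(-0.997 + 0.07702i)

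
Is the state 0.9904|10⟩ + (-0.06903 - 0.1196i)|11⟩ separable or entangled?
Separable

Writing the state as a|00⟩ + b|01⟩ + c|10⟩ + d|11⟩, it is a product state iff ad − bc = 0.
Here (a, b, c, d) = (0, 0, 0.9904, (-0.06903 - 0.1196i)): ad − bc = (0)(-0.06903 - 0.1196i) − (0)(0.9904) = 0, so the state is separable.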